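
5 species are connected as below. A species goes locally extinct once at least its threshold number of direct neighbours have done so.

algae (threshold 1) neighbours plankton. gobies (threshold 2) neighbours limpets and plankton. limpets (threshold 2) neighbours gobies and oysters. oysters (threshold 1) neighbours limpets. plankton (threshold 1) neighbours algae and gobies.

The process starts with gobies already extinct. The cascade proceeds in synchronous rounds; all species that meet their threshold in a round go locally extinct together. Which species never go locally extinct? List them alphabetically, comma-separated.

Round 1 — gobies goes locally extinct (initial).
Round 2 — checking thresholds:
  limpets: 1 of 2 neighbours < 2, not yet.
  plankton: 1 of 2 neighbours ≥ 1, goes locally extinct.
Round 3 — checking thresholds:
  algae: 1 of 1 neighbours ≥ 1, goes locally extinct.
  limpets: 1 of 2 neighbours < 2, not yet.
Round 4 — no new extinctions; cascade stops.

limpets, oysters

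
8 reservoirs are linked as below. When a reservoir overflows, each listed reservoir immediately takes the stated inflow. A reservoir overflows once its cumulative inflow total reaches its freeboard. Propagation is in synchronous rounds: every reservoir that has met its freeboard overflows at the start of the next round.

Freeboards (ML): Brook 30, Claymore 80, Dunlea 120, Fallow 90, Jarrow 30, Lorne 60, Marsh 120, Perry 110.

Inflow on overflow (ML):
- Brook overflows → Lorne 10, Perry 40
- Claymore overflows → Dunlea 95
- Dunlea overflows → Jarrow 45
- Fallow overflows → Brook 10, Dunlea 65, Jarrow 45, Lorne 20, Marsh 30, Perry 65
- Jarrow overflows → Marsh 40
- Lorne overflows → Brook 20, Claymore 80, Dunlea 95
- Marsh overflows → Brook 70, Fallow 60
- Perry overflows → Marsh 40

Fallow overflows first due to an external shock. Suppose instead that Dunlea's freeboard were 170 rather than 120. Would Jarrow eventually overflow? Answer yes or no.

With Dunlea's freeboard at 170:
Round 1 — Fallow overflows (initial).
  Brook: +10 → 10 < 30
  Dunlea: +65 → 65 < 170
  Jarrow: +45 → 45 ≥ 30
  Lorne: +20 → 20 < 60
  Marsh: +30 → 30 < 120
  Perry: +65 → 65 < 110
Round 2 — Jarrow overflows.
  Marsh: +40 → 70 < 120
No further overflows.

yes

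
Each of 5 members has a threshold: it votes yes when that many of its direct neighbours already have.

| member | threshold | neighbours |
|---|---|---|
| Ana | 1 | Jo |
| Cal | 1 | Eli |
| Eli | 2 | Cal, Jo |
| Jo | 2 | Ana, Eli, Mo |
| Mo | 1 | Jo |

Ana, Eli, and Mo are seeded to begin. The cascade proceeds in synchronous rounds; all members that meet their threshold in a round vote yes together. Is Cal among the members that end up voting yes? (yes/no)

yes

Round 1 — Ana, Eli, Mo vote yes (initial).
Round 2 — checking thresholds:
  Cal: 1 of 1 neighbours ≥ 1, votes yes.
  Jo: 3 of 3 neighbours ≥ 2, votes yes.
Round 3 — no new yes votes; cascade stops.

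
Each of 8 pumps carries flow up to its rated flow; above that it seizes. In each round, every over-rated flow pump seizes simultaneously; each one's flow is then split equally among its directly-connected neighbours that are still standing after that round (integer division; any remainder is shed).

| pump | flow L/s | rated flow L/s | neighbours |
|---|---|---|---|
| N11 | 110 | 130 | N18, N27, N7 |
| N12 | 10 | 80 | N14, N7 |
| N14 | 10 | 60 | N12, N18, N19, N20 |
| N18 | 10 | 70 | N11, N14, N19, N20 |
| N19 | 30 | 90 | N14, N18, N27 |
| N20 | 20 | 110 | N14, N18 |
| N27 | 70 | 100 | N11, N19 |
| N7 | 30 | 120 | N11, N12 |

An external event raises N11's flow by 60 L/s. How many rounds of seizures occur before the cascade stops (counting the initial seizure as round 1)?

5

Round 1 — N11 at 170 > 130. N11 seizes.
  N11 sheds 170 L/s to N18, N27, N7: 56 each (2 lost).
    N18: 10+56 = 66 ≤ 70
    N27: 70+56 = 126 > 100
    N7: 30+56 = 86 ≤ 120
Round 2 — N27 seizes.
  N27 sheds 126 L/s to N19: 126 each.
    N19: 30+126 = 156 > 90
Round 3 — N19 seizes.
  N19 sheds 156 L/s to N14, N18: 78 each.
    N14: 10+78 = 88 > 60
    N18: 66+78 = 144 > 70
Round 4 — N14, N18 seize.
  N14 sheds 88 L/s to N12, N20: 44 each.
    N12: 10+44 = 54 ≤ 80
    N20: 20+44 = 64 ≤ 110
  N18 sheds 144 L/s to N20: 144 each.
    N20: 64+144 = 208 > 110
Round 5 — N20 seizes.
  N20 sheds 208 L/s: no online neighbours, lost.
No further seizures.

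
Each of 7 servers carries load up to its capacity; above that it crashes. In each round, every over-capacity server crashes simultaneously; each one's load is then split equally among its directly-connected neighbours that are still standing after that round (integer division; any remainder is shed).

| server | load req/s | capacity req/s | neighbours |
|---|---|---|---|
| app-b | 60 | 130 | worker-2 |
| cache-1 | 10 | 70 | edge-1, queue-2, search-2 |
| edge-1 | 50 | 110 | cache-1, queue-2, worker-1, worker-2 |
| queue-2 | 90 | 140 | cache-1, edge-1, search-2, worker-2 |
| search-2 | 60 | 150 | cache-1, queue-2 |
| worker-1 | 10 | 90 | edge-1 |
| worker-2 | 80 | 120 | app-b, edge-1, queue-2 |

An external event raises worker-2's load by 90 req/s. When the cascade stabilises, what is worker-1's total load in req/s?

Round 1 — worker-2 at 170 > 120. worker-2 crashes.
  worker-2 sheds 170 req/s to app-b, edge-1, queue-2: 56 each (2 lost).
    app-b: 60+56 = 116 ≤ 130
    edge-1: 50+56 = 106 ≤ 110
    queue-2: 90+56 = 146 > 140
Round 2 — queue-2 crashes.
  queue-2 sheds 146 req/s to cache-1, edge-1, search-2: 48 each (2 lost).
    cache-1: 10+48 = 58 ≤ 70
    edge-1: 106+48 = 154 > 110
    search-2: 60+48 = 108 ≤ 150
Round 3 — edge-1 crashes.
  edge-1 sheds 154 req/s to cache-1, worker-1: 77 each.
    cache-1: 58+77 = 135 > 70
    worker-1: 10+77 = 87 ≤ 90
Round 4 — cache-1 crashes.
  cache-1 sheds 135 req/s to search-2: 135 each.
    search-2: 108+135 = 243 > 150
Round 5 — search-2 crashes.
  search-2 sheds 243 req/s: no online neighbours, lost.
No further crashes.

87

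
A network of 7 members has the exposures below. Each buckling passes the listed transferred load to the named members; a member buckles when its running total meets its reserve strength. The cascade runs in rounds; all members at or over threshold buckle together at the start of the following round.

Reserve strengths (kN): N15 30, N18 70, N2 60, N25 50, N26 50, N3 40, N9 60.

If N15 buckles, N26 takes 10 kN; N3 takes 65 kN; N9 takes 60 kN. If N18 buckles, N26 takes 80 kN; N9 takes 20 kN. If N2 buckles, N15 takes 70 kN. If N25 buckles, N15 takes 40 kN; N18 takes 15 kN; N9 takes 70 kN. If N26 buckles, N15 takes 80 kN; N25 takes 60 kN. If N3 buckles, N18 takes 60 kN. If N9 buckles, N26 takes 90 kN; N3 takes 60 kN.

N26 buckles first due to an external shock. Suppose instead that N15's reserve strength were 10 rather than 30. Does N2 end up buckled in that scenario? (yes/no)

With N15's reserve strength at 10:
Round 1 — N26 buckles (initial).
  N15: +80 → 80 ≥ 10
  N25: +60 → 60 ≥ 50
Round 2 — N15, N25 buckle.
  N18: +15 → 15 < 70
  N3: +65 → 65 ≥ 40
  N9: +60+70 → 130 ≥ 60
Round 3 — N3, N9 buckle.
  N18: +60 → 75 ≥ 70
Round 4 — N18 buckles.
No further bucklings.

no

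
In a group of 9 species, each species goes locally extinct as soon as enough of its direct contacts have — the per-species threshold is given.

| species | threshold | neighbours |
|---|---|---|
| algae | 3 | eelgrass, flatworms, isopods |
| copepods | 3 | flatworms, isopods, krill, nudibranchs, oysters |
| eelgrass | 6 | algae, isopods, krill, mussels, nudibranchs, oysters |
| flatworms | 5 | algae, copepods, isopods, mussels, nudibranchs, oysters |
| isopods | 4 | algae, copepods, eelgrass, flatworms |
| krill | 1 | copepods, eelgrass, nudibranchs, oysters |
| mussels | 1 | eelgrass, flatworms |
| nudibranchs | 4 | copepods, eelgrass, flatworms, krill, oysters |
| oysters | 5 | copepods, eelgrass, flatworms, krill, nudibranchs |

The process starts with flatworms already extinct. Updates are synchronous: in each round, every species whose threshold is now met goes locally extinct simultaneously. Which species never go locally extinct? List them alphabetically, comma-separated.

algae, copepods, eelgrass, isopods, krill, nudibranchs, oysters

Round 1 — flatworms goes locally extinct (initial).
Round 2 — checking thresholds:
  algae: 1 of 3 neighbours < 3, below threshold.
  copepods: 1 of 5 neighbours < 3, below threshold.
  isopods: 1 of 4 neighbours < 4, below threshold.
  mussels: 1 of 2 neighbours ≥ 1, goes locally extinct.
  nudibranchs: 1 of 5 neighbours < 4, below threshold.
  oysters: 1 of 5 neighbours < 5, below threshold.
Round 3 — no new extinctions; cascade stops.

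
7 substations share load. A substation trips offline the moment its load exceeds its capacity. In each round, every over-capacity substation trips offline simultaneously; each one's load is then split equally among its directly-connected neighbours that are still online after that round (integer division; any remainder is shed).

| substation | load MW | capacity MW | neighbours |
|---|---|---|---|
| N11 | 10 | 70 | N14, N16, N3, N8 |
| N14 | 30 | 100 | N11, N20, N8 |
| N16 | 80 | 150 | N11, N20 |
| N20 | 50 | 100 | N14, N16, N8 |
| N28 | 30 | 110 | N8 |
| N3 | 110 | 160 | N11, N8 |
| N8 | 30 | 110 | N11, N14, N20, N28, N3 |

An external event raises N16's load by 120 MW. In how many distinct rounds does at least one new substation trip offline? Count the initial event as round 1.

Round 1 — N16 at 200 > 150. N16 trips offline.
  N16 sheds 200 MW to N11, N20: 100 each.
    N11: 10+100 = 110 > 70
    N20: 50+100 = 150 > 100
Round 2 — N11, N20 trip offline.
  N11 sheds 110 MW to N14, N3, N8: 36 each (2 lost).
    N14: 30+36 = 66 ≤ 100
    N3: 110+36 = 146 ≤ 160
    N8: 30+36 = 66 ≤ 110
  N20 sheds 150 MW to N14, N8: 75 each.
    N14: 66+75 = 141 > 100
    N8: 66+75 = 141 > 110
Round 3 — N14, N8 trip offline.
  N14 sheds 141 MW: no online neighbours, lost.
  N8 sheds 141 MW to N28, N3: 70 each (1 lost).
    N28: 30+70 = 100 ≤ 110
    N3: 146+70 = 216 > 160
Round 4 — N3 trips offline.
  N3 sheds 216 MW: no online neighbours, lost.
No further trips.

4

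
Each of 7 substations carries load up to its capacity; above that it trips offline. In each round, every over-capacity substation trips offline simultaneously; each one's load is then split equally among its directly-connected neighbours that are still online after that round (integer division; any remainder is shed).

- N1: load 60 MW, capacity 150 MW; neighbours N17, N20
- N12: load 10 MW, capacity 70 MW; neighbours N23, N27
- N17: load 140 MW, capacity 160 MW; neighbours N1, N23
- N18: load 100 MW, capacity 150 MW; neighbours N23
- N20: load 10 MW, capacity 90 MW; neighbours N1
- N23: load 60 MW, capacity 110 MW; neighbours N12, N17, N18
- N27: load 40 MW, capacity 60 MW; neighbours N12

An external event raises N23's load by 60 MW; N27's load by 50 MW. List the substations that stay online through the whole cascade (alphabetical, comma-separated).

Round 1 — N23 at 120 > 110; N27 at 90 > 60. N23, N27 trip offline.
  N23 sheds 120 MW to N12, N17, N18: 40 each.
    N12: 10+40 = 50 ≤ 70
    N17: 140+40 = 180 > 160
    N18: 100+40 = 140 ≤ 150
  N27 sheds 90 MW to N12: 90 each.
    N12: 50+90 = 140 > 70
Round 2 — N12, N17 trip offline.
  N12 sheds 140 MW: no online neighbours, lost.
  N17 sheds 180 MW to N1: 180 each.
    N1: 60+180 = 240 > 150
Round 3 — N1 trips offline.
  N1 sheds 240 MW to N20: 240 each.
    N20: 10+240 = 250 > 90
Round 4 — N20 trips offline.
  N20 sheds 250 MW: no online neighbours, lost.
No further trips.

N18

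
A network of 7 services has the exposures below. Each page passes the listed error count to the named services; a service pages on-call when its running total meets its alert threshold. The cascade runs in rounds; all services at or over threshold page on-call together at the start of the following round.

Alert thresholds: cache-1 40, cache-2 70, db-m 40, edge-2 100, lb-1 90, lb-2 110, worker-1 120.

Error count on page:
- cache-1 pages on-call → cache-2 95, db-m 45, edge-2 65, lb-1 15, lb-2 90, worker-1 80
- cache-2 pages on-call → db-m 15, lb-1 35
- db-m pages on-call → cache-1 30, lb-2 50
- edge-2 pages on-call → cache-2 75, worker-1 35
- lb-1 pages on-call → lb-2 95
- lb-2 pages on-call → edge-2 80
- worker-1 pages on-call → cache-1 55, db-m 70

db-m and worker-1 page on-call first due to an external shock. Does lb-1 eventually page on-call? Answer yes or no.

no

Round 1 — db-m, worker-1 page on-call (initial).
  cache-1: +30+55 → 85 ≥ 40
  lb-2: +50 → 50 < 110
Round 2 — cache-1 pages on-call.
  cache-2: +95 → 95 ≥ 70
  edge-2: +65 → 65 < 100
  lb-1: +15 → 15 < 90
  lb-2: +90 → 140 ≥ 110
Round 3 — cache-2, lb-2 page on-call.
  edge-2: +80 → 145 ≥ 100
  lb-1: +35 → 50 < 90
Round 4 — edge-2 pages on-call.
No further pages.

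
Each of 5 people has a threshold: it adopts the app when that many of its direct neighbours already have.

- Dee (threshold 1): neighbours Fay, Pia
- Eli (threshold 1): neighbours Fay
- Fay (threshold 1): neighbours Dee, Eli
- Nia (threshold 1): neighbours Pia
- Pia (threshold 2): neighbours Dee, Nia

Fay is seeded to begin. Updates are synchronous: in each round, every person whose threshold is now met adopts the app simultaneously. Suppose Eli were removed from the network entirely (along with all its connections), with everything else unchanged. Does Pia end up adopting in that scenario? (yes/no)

With Eli removed:
Round 1 — Fay adopts the app (initial).
Round 2 — checking thresholds:
  Dee: 1 of 2 neighbours ≥ 1, adopts the app.
Round 3 — no new adoptions; cascade stops.

no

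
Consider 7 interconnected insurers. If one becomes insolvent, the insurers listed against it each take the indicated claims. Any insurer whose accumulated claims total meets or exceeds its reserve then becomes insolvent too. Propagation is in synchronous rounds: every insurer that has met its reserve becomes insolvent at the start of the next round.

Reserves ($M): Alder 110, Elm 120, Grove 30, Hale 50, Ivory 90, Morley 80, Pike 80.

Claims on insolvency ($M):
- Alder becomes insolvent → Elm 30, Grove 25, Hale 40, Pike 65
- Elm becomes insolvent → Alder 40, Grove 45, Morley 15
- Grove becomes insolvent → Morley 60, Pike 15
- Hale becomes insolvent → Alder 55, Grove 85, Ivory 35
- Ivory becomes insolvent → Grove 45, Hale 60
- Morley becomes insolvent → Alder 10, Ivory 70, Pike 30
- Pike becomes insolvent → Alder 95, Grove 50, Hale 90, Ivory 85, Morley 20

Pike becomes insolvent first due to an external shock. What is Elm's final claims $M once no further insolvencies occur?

30

Round 1 — Pike becomes insolvent (initial).
  Alder: +95 → 95 < 110
  Grove: +50 → 50 ≥ 30
  Hale: +90 → 90 ≥ 50
  Ivory: +85 → 85 < 90
  Morley: +20 → 20 < 80
Round 2 — Grove, Hale become insolvent.
  Alder: +55 → 150 ≥ 110
  Ivory: +35 → 120 ≥ 90
  Morley: +60 → 80 ≥ 80
Round 3 — Alder, Ivory, Morley become insolvent.
  Elm: +30 → 30 < 120
No further insolvencies.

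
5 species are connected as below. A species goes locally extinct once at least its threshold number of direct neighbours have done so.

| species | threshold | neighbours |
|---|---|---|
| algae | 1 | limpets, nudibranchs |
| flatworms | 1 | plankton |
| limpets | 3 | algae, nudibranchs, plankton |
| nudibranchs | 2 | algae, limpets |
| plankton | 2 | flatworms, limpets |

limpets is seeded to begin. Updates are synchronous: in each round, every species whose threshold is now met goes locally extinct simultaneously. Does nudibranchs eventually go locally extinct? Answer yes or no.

Round 1 — limpets goes locally extinct (initial).
Round 2 — checking thresholds:
  algae: 1 of 2 neighbours ≥ 1, goes locally extinct.
  nudibranchs: 1 of 2 neighbours < 2, holds.
  plankton: 1 of 2 neighbours < 2, holds.
Round 3 — checking thresholds:
  nudibranchs: 2 of 2 neighbours ≥ 2, goes locally extinct.
  plankton: 1 of 2 neighbours < 2, holds.
Round 4 — no new extinctions; cascade stops.

yes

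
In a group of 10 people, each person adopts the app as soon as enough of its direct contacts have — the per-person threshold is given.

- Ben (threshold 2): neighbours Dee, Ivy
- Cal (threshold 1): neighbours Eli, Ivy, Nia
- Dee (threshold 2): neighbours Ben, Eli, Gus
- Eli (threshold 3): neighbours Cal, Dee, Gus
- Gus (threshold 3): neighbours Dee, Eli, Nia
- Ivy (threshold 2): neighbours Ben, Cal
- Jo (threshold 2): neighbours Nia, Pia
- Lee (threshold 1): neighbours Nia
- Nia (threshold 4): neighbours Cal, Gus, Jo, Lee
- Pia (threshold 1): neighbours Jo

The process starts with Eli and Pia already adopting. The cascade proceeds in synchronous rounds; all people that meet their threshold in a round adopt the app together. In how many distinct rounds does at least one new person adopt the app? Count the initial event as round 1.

Round 1 — Eli, Pia adopt the app (initial).
Round 2 — checking thresholds:
  Cal: 1 of 3 neighbours ≥ 1, adopts the app.
  Dee: 1 of 3 neighbours < 2, below threshold.
  Gus: 1 of 3 neighbours < 3, below threshold.
  Jo: 1 of 2 neighbours < 2, below threshold.
Round 3 — no new adoptions; cascade stops.

2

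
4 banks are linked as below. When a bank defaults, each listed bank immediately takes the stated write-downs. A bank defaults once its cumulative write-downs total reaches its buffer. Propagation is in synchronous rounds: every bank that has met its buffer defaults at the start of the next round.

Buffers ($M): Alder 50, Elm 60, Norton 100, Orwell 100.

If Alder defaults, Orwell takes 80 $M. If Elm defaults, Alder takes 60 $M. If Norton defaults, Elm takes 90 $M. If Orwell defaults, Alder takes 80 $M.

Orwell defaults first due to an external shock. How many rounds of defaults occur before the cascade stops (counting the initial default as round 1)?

Round 1 — Orwell defaults (initial).
  Alder: +80 → 80 ≥ 50
Round 2 — Alder defaults.
No further defaults.

2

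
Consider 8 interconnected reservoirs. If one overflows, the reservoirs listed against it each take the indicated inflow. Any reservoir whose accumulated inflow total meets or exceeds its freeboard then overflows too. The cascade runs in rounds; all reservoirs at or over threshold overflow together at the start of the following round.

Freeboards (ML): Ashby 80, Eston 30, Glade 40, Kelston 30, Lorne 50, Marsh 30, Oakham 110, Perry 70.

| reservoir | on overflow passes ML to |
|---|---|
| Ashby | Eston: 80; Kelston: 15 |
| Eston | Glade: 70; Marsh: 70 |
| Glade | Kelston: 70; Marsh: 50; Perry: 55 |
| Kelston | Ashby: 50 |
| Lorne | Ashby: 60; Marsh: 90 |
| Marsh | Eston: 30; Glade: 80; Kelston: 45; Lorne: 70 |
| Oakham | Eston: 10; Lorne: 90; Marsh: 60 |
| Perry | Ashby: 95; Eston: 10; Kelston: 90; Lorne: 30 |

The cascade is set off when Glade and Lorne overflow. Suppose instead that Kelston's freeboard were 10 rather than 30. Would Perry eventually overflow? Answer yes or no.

no

With Kelston's freeboard at 10:
Round 1 — Glade, Lorne overflow (initial).
  Ashby: +60 → 60 < 80
  Kelston: +70 → 70 ≥ 10
  Marsh: +50+90 → 140 ≥ 30
  Perry: +55 → 55 < 70
Round 2 — Kelston, Marsh overflow.
  Ashby: +50 → 110 ≥ 80
  Eston: +30 → 30 ≥ 30
Round 3 — Ashby, Eston overflow.
No further overflows.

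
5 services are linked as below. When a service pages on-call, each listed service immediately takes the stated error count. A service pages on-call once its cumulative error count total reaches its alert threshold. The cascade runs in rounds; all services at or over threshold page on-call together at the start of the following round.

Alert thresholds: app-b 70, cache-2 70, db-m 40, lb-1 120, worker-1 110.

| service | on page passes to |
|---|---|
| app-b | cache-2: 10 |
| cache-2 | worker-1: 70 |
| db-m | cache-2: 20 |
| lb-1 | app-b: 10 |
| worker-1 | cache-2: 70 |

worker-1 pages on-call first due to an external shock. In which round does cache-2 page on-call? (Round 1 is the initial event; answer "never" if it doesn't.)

Round 1 — worker-1 pages on-call (initial).
  cache-2: +70 → 70 ≥ 70
Round 2 — cache-2 pages on-call.
No further pages.

2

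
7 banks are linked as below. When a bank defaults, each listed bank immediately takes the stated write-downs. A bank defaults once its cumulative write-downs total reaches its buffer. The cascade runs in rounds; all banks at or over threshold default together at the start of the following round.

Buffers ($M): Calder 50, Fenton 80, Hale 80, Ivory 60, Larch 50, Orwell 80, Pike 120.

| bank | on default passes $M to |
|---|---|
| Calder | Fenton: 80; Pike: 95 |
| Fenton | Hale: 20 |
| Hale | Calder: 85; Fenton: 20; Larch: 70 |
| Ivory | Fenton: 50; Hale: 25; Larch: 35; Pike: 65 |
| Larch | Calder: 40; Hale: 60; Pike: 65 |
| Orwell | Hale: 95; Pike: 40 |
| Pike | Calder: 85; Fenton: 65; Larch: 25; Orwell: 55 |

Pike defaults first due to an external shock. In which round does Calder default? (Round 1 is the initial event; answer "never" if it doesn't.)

2

Round 1 — Pike defaults (initial).
  Calder: +85 → 85 ≥ 50
  Fenton: +65 → 65 < 80
  Larch: +25 → 25 < 50
  Orwell: +55 → 55 < 80
Round 2 — Calder defaults.
  Fenton: +80 → 145 ≥ 80
Round 3 — Fenton defaults.
  Hale: +20 → 20 < 80
No further defaults.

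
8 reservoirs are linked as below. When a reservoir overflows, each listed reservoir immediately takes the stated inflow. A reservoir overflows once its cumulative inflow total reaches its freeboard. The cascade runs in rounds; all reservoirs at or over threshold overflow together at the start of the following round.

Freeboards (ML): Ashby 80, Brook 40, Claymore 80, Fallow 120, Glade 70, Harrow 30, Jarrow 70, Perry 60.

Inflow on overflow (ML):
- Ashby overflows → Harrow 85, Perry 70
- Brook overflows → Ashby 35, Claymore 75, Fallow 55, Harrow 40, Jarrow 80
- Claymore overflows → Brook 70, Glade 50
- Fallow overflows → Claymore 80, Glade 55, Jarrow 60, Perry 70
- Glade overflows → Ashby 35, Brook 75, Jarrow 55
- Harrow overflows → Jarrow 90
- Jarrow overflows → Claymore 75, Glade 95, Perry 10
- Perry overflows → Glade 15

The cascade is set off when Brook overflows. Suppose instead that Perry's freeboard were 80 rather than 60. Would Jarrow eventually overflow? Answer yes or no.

With Perry's freeboard at 80:
Round 1 — Brook overflows (initial).
  Ashby: +35 → 35 < 80
  Claymore: +75 → 75 < 80
  Fallow: +55 → 55 < 120
  Harrow: +40 → 40 ≥ 30
  Jarrow: +80 → 80 ≥ 70
Round 2 — Harrow, Jarrow overflow.
  Claymore: +75 → 150 ≥ 80
  Glade: +95 → 95 ≥ 70
  Perry: +10 → 10 < 80
Round 3 — Claymore, Glade overflow.
  Ashby: +35 → 70 < 80
No further overflows.

yes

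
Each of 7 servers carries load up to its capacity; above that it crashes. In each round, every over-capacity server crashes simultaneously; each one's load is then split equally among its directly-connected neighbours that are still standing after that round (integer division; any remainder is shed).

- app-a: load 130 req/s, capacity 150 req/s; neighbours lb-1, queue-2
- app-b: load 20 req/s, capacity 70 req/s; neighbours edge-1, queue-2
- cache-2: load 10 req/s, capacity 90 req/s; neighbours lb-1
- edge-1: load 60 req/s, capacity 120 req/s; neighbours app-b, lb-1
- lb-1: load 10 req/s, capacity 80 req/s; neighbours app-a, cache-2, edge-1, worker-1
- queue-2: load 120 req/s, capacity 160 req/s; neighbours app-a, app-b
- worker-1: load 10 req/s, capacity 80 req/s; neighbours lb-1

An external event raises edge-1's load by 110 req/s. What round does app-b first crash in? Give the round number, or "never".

2

Round 1 — edge-1 at 170 > 120. edge-1 crashes.
  edge-1 sheds 170 req/s to app-b, lb-1: 85 each.
    app-b: 20+85 = 105 > 70
    lb-1: 10+85 = 95 > 80
Round 2 — app-b, lb-1 crash.
  app-b sheds 105 req/s to queue-2: 105 each.
    queue-2: 120+105 = 225 > 160
  lb-1 sheds 95 req/s to app-a, cache-2, worker-1: 31 each (2 lost).
    app-a: 130+31 = 161 > 150
    cache-2: 10+31 = 41 ≤ 90
    worker-1: 10+31 = 41 ≤ 80
Round 3 — app-a, queue-2 crash.
  app-a sheds 161 req/s: no online neighbours, lost.
  queue-2 sheds 225 req/s: no online neighbours, lost.
No further crashes.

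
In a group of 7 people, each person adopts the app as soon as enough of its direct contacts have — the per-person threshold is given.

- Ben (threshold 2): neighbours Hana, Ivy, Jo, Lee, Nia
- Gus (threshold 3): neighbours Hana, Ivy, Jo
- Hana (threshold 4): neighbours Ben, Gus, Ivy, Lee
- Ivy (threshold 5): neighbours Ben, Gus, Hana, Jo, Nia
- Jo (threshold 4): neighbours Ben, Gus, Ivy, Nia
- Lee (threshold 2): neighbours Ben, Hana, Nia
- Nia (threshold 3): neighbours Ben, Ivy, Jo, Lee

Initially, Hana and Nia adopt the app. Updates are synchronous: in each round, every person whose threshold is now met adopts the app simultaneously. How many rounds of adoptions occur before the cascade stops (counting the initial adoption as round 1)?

Round 1 — Hana, Nia adopt the app (initial).
Round 2 — checking thresholds:
  Ben: 2 of 5 neighbours ≥ 2, adopts the app.
  Gus: 1 of 3 neighbours < 3, holds.
  Ivy: 2 of 5 neighbours < 5, holds.
  Jo: 1 of 4 neighbours < 4, holds.
  Lee: 2 of 3 neighbours ≥ 2, adopts the app.
Round 3 — no new adoptions; cascade stops.

2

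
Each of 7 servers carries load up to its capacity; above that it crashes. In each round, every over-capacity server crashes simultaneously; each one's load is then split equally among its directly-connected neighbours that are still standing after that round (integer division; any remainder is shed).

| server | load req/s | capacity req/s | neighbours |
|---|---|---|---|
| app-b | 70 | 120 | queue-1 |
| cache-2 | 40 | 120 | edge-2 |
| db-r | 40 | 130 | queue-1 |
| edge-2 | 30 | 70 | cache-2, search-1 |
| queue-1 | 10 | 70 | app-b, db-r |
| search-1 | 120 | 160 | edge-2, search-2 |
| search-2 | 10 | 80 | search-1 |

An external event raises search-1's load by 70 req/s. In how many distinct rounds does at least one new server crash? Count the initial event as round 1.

3

Round 1 — search-1 at 190 > 160. search-1 crashes.
  search-1 sheds 190 req/s to edge-2, search-2: 95 each.
    edge-2: 30+95 = 125 > 70
    search-2: 10+95 = 105 > 80
Round 2 — edge-2, search-2 crash.
  edge-2 sheds 125 req/s to cache-2: 125 each.
    cache-2: 40+125 = 165 > 120
  search-2 sheds 105 req/s: no online neighbours, lost.
Round 3 — cache-2 crashes.
  cache-2 sheds 165 req/s: no online neighbours, lost.
No further crashes.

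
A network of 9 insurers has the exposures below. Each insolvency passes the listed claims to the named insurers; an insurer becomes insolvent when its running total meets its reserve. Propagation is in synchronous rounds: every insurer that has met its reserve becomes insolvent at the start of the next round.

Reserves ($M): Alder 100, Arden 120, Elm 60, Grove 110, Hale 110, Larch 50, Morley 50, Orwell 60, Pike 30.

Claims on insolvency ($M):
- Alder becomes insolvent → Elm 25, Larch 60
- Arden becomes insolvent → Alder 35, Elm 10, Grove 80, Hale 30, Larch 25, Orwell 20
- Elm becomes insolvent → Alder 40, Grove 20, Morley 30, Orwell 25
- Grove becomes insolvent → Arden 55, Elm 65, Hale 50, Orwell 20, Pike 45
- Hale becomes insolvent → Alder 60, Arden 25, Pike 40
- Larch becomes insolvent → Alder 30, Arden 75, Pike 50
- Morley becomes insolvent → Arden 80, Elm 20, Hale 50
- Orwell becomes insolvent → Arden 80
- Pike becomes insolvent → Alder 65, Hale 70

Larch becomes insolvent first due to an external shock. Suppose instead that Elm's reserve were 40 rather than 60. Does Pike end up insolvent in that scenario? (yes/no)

yes

With Elm's reserve at 40:
Round 1 — Larch becomes insolvent (initial).
  Alder: +30 → 30 < 100
  Arden: +75 → 75 < 120
  Pike: +50 → 50 ≥ 30
Round 2 — Pike becomes insolvent.
  Alder: +65 → 95 < 100
  Hale: +70 → 70 < 110
No further insolvencies.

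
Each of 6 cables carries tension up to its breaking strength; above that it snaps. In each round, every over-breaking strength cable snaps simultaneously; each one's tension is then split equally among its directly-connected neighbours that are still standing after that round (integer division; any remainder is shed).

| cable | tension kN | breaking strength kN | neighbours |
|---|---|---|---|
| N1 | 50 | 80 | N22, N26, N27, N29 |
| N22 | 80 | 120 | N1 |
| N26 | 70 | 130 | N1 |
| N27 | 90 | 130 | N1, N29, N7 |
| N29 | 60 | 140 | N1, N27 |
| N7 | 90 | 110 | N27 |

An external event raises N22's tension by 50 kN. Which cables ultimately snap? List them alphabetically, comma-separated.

N1, N22, N27, N29, N7

Round 1 — N22 at 130 > 120. N22 snaps.
  N22 sheds 130 kN to N1: 130 each.
    N1: 50+130 = 180 > 80
Round 2 — N1 snaps.
  N1 sheds 180 kN to N26, N27, N29: 60 each.
    N26: 70+60 = 130 ≤ 130
    N27: 90+60 = 150 > 130
    N29: 60+60 = 120 ≤ 140
Round 3 — N27 snaps.
  N27 sheds 150 kN to N29, N7: 75 each.
    N29: 120+75 = 195 > 140
    N7: 90+75 = 165 > 110
Round 4 — N29, N7 snap.
  N29 sheds 195 kN: no online neighbours, lost.
  N7 sheds 165 kN: no online neighbours, lost.
No further breaks.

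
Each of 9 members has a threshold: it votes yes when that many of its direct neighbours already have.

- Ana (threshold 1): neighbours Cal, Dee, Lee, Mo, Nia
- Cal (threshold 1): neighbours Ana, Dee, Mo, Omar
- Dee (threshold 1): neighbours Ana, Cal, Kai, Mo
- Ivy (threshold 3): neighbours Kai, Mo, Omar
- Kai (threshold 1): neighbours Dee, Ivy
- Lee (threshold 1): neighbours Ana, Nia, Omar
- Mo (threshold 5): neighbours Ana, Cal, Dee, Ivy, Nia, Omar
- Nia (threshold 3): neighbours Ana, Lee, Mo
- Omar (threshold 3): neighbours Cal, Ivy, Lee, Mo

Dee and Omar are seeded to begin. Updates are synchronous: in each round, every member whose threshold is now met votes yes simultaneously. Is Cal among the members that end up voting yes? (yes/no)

Round 1 — Dee, Omar vote yes (initial).
Round 2 — checking thresholds:
  Ana: 1 of 5 neighbours ≥ 1, votes yes.
  Cal: 2 of 4 neighbours ≥ 1, votes yes.
  Ivy: 1 of 3 neighbours < 3, below threshold.
  Kai: 1 of 2 neighbours ≥ 1, votes yes.
  Lee: 1 of 3 neighbours ≥ 1, votes yes.
  Mo: 2 of 6 neighbours < 5, below threshold.
Round 3 — no new yes votes; cascade stops.

yes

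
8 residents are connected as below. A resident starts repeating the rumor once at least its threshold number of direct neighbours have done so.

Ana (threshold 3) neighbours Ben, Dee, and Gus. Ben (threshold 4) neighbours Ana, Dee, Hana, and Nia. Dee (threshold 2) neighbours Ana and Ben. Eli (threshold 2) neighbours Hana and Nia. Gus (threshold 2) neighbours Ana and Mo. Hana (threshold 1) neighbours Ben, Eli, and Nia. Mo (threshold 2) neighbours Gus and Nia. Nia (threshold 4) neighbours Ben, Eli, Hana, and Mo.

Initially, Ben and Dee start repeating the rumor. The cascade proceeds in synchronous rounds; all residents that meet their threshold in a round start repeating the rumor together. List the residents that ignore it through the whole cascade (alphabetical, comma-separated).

Ana, Eli, Gus, Mo, Nia

Round 1 — Ben, Dee start repeating the rumor (initial).
Round 2 — checking thresholds:
  Ana: 2 of 3 neighbours < 3, below threshold.
  Hana: 1 of 3 neighbours ≥ 1, starts repeating the rumor.
  Nia: 1 of 4 neighbours < 4, below threshold.
Round 3 — no new spreads; cascade stops.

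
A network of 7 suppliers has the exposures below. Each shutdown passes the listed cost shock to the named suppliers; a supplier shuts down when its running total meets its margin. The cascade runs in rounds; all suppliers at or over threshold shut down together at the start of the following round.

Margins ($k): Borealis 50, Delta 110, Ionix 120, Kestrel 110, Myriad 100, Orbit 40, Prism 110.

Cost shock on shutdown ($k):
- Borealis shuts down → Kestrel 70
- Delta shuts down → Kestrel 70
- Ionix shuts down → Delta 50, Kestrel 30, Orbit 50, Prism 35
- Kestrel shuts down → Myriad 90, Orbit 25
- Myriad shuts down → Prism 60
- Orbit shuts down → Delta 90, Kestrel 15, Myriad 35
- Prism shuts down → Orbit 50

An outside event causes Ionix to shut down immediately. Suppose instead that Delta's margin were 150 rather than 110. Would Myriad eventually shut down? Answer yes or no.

With Delta's margin at 150:
Round 1 — Ionix shuts down (initial).
  Delta: +50 → 50 < 150
  Kestrel: +30 → 30 < 110
  Orbit: +50 → 50 ≥ 40
  Prism: +35 → 35 < 110
Round 2 — Orbit shuts down.
  Delta: +90 → 140 < 150
  Kestrel: +15 → 45 < 110
  Myriad: +35 → 35 < 100
No further shutdowns.

no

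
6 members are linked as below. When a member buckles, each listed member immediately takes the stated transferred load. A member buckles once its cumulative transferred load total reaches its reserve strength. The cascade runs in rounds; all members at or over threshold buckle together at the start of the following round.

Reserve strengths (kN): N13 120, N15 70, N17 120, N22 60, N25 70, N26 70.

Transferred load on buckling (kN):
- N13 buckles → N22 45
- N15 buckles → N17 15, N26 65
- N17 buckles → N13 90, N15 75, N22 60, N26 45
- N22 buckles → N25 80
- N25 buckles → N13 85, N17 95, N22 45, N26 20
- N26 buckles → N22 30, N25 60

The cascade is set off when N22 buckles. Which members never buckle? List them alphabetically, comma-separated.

Round 1 — N22 buckles (initial).
  N25: +80 → 80 ≥ 70
Round 2 — N25 buckles.
  N13: +85 → 85 < 120
  N17: +95 → 95 < 120
  N26: +20 → 20 < 70
No further bucklings.

N13, N15, N17, N26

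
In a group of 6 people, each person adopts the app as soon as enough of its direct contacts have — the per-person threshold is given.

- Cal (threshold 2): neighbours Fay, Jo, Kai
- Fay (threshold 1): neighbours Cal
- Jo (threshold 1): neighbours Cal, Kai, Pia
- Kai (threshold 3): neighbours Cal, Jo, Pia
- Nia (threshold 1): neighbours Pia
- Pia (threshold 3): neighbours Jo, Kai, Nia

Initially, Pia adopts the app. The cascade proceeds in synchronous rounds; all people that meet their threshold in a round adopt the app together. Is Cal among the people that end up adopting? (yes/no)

no

Round 1 — Pia adopts the app (initial).
Round 2 — checking thresholds:
  Jo: 1 of 3 neighbours ≥ 1, adopts the app.
  Kai: 1 of 3 neighbours < 3, below threshold.
  Nia: 1 of 1 neighbours ≥ 1, adopts the app.
Round 3 — no new adoptions; cascade stops.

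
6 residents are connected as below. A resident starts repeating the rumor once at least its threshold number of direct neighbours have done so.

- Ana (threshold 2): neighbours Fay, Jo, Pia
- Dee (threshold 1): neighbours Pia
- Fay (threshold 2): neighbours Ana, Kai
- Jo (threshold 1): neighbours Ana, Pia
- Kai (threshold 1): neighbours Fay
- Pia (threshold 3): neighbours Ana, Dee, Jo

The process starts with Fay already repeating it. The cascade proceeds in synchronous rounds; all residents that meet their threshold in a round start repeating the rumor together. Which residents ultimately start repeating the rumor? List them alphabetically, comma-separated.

Round 1 — Fay starts repeating the rumor (initial).
Round 2 — checking thresholds:
  Ana: 1 of 3 neighbours < 2, holds.
  Kai: 1 of 1 neighbours ≥ 1, starts repeating the rumor.
Round 3 — no new spreads; cascade stops.

Fay, Kai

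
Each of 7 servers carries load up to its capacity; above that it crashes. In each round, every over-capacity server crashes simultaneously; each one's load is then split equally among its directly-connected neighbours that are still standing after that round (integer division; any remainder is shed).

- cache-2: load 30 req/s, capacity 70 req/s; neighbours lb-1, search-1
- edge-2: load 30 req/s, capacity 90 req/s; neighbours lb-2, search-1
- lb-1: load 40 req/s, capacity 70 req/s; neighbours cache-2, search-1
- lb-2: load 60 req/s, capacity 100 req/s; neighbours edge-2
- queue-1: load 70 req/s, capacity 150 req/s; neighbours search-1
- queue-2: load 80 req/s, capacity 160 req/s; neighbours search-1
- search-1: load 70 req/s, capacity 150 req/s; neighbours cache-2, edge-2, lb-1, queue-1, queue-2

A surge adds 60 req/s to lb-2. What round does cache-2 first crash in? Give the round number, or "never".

Round 1 — lb-2 at 120 > 100. lb-2 crashes.
  lb-2 sheds 120 req/s to edge-2: 120 each.
    edge-2: 30+120 = 150 > 90
Round 2 — edge-2 crashes.
  edge-2 sheds 150 req/s to search-1: 150 each.
    search-1: 70+150 = 220 > 150
Round 3 — search-1 crashes.
  search-1 sheds 220 req/s to cache-2, lb-1, queue-1, queue-2: 55 each.
    cache-2: 30+55 = 85 > 70
    lb-1: 40+55 = 95 > 70
    queue-1: 70+55 = 125 ≤ 150
    queue-2: 80+55 = 135 ≤ 160
Round 4 — cache-2, lb-1 crash.
  cache-2 sheds 85 req/s: no online neighbours, lost.
  lb-1 sheds 95 req/s: no online neighbours, lost.
No further crashes.

4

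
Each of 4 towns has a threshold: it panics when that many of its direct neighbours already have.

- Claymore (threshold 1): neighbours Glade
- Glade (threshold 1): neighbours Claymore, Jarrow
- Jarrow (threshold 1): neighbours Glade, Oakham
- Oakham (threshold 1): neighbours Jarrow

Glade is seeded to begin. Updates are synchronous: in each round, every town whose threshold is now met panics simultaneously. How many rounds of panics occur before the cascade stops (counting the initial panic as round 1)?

Round 1 — Glade panics (initial).
Round 2 — checking thresholds:
  Claymore: 1 of 1 neighbours ≥ 1, panics.
  Jarrow: 1 of 2 neighbours ≥ 1, panics.
Round 3 — checking thresholds:
  Oakham: 1 of 1 neighbours ≥ 1, panics.
Round 4 — no new panics; cascade stops.

3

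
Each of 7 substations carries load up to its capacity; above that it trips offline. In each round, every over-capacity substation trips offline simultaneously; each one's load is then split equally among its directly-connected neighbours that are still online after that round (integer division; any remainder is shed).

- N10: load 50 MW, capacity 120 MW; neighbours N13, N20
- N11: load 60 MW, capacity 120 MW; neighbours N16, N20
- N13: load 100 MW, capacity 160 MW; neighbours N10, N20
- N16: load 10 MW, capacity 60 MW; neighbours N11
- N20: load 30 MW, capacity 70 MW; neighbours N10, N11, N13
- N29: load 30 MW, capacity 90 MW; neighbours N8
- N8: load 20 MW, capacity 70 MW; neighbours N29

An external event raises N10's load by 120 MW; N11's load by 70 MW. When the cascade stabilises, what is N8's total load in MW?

20

Round 1 — N10 at 170 > 120; N11 at 130 > 120. N10, N11 trip offline.
  N10 sheds 170 MW to N13, N20: 85 each.
    N13: 100+85 = 185 > 160
    N20: 30+85 = 115 > 70
  N11 sheds 130 MW to N16, N20: 65 each.
    N16: 10+65 = 75 > 60
    N20: 115+65 = 180 > 70
Round 2 — N13, N16, N20 trip offline.
  N13 sheds 185 MW: no online neighbours, lost.
  N16 sheds 75 MW: no online neighbours, lost.
  N20 sheds 180 MW: no online neighbours, lost.
No further trips.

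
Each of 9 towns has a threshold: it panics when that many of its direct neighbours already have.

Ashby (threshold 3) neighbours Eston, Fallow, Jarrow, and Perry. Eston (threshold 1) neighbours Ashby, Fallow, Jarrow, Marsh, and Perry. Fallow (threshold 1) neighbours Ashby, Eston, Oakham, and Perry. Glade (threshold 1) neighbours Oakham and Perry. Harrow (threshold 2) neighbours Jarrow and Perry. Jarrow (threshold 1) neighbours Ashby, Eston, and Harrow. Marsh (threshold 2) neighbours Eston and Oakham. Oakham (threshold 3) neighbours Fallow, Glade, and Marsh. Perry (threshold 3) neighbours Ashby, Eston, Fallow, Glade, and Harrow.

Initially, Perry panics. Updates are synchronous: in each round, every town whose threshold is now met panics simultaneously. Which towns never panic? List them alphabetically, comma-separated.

Round 1 — Perry panics (initial).
Round 2 — checking thresholds:
  Ashby: 1 of 4 neighbours < 3, below threshold.
  Eston: 1 of 5 neighbours ≥ 1, panics.
  Fallow: 1 of 4 neighbours ≥ 1, panics.
  Glade: 1 of 2 neighbours ≥ 1, panics.
  Harrow: 1 of 2 neighbours < 2, below threshold.
Round 3 — checking thresholds:
  Ashby: 3 of 4 neighbours ≥ 3, panics.
  Harrow: 1 of 2 neighbours < 2, below threshold.
  Jarrow: 1 of 3 neighbours ≥ 1, panics.
  Marsh: 1 of 2 neighbours < 2, below threshold.
  Oakham: 2 of 3 neighbours < 3, below threshold.
Round 4 — checking thresholds:
  Harrow: 2 of 2 neighbours ≥ 2, panics.
  Marsh: 1 of 2 neighbours < 2, below threshold.
  Oakham: 2 of 3 neighbours < 3, below threshold.
Round 5 — no new panics; cascade stops.

Marsh, Oakham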